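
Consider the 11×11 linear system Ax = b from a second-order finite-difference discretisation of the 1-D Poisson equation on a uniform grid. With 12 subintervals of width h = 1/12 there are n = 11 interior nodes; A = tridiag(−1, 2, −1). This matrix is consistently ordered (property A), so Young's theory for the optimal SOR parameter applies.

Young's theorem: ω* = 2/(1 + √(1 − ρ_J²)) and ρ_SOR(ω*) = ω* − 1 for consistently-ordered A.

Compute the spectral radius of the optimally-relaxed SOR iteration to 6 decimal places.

ρ_SOR = 0.588791

ρ_J = max_k |cos(kπ/12)| = cos(π/12) = 0.965926
√(1−ρ_J²) simplifies to sin(π/12) = 0.2588190.
ω* = 2/(1+0.2588190) = 1.588791
ρ_SOR = ω* − 1 ≈ 0.588791.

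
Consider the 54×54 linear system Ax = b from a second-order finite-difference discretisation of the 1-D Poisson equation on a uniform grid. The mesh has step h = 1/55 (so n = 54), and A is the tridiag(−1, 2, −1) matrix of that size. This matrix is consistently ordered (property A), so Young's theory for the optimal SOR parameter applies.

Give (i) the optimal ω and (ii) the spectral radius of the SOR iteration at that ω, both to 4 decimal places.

n=54: λ(B_J) = 1 − λ(A)/2 = cos(kπ/55); k=1 gives ρ_J = 0.9984.
√(1−ρ_J²) = |sin(π/55)| = 0.05709
Young: ω* = 2/(1+√(1−ρ_J²)) = 2/(1+0.05709) = 2/1.05709 = 1.8920.
and ρ(B_{ω*}) = 1.8920 − 1 = 0.8920.

ω* = 1.8920, ρ_SOR = 0.8920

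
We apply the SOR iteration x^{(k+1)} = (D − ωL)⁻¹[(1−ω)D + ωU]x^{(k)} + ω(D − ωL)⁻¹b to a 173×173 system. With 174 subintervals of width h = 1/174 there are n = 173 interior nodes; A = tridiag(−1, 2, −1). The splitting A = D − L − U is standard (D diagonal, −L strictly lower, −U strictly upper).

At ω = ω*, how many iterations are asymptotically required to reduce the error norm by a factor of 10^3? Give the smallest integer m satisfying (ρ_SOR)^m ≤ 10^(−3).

B_J for the 173×173 system has eigenvalues cos(kπ/174); ρ_J = cos(π/174) = 0.9998370.
√(1−ρ_J²) = |sin(π/174)| = 0.0180541
So ω* = 2/1.0180541 = 1.9645321 (Young).
[ρ_SOR] ω* − 1 = 0.9645321.
Need (0.9645321)^m ≤ 10^(−3): m ≥ 3·ln10/|ln 0.9645321| = 6.90776/0.0361122 = 191.286 ⇒ m = 192.

m = 192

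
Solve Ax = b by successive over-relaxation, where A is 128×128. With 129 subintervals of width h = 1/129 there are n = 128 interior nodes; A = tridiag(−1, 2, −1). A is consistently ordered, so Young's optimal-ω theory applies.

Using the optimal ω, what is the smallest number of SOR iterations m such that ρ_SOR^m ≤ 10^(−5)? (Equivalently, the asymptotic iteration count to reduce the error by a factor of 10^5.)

m = 237

B_J for the 128×128 system has eigenvalues cos(kπ/129); ρ_J = cos(π/129) = 0.9997035.
root = sin(π/129) = 0.0243510  (since 1−cos² = sin²).
[ω*] 2 ÷ (1 + 0.0243510) = 2 ÷ 1.0243510 = 1.9524558.
and ρ(B_{ω*}) = 1.9524558 − 1 = 0.9524558.
(0.9524558)^m ≤ 10^{−5}  ⇒  m·ln(0.9524558) ≤ −5·ln10  ⇒  m ≥ 236.348  ⇒  m = 237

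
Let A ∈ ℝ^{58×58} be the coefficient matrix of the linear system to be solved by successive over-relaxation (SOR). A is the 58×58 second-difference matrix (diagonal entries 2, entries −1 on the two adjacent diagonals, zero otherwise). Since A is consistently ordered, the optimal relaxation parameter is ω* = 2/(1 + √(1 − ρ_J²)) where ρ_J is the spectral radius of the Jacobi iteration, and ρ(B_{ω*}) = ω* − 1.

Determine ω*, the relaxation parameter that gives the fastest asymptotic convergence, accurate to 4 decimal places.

ω* = 1.8989

½·tridiag(1,0,1) at n=58: λ_k = cos(kπ/59); max |λ| at k=1 ⇒ ρ_J = cos(π/59) ≈ 0.9986.
root = sin(π/59) = 0.05322  (since 1−cos² = sin²).
Young: ω* = 2/(1+√(1−ρ_J²)) = 2/(1+0.05322) = 2/1.05322 = 1.8989.
ρ_SOR = ω* − 1 = 1.8989 − 1 = 0.8989.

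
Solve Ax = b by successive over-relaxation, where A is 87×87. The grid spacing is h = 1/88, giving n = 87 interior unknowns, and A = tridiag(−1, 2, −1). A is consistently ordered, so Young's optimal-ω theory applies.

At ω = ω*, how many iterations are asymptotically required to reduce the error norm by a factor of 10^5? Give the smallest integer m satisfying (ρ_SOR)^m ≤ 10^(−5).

m = 162

n=87: λ(B_J) = 1 − λ(A)/2 = cos(kπ/88); k=1 gives ρ_J = 0.9993628.
√(1 − cos²(π/88)) = sin(π/88) ≈ 0.0356923.
ω* = 2 / (1 + 0.0356923) = 2 / 1.0356923 ≈ 1.9310755.
and ρ(B_{ω*}) = 1.9310755 − 1 = 0.9310755.
(0.9310755)^m ≤ 10^{−5}  ⇒  m·ln(0.9310755) ≤ −5·ln10  ⇒  m ≥ 161.211  ⇒  m = 162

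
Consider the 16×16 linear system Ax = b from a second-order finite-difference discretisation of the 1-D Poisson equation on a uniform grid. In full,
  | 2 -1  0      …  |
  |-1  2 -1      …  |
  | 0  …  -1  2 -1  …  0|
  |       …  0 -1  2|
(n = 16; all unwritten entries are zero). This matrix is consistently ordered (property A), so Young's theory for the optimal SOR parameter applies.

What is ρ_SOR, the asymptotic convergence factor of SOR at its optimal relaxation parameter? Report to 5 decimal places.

ρ_SOR = 0.68955

spectrum of D⁻¹(L+U) = {cos(kπ/17) : 1≤k≤16}; ρ_J = cos(π/17) = 0.98297.
√(1 − cos²(π/17)) = sin(π/17) ≈ 0.183750.
ω* = 2/(1 + 0.183750) = 2/1.183750 = 1.68955.
[ρ_SOR] ω* − 1 = 0.68955.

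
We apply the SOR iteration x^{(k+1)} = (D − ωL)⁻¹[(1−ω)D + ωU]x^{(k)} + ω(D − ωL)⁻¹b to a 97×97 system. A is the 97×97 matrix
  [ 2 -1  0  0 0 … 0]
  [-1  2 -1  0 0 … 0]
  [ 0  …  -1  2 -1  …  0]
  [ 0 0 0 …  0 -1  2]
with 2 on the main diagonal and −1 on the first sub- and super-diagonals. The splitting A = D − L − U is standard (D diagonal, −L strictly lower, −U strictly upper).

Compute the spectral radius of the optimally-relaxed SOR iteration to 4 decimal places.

ρ_J = max_k |cos(kπ/98)| = cos(π/98) = 0.9995
√(1 − cos²(π/98)) = sin(π/98) ≈ 0.03205.
ω* = 2 / (1 + 0.03205) = 2 / 1.03205 ≈ 1.9379.
[ρ_SOR] ω* − 1 = 0.9379.

ρ_SOR = 0.9379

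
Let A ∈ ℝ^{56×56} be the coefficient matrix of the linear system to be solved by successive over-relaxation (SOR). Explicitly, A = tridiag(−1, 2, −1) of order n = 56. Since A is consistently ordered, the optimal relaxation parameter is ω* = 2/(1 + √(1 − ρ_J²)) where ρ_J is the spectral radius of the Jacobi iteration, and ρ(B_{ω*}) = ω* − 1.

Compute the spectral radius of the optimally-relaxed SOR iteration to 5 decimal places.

ρ_J = max_k |cos(kπ/57)| = cos(π/57) = 0.99848
1 − cos²(π/57) = sin²(π/57) ⇒ √(1−ρ_J²) = sin(π/57) = 0.055088.
ω* = 2/(1 + 0.055088) = 2/1.055088 = 1.89558.
ρ(B_{ω*}) = ω*−1 = 0.89558

ρ_SOR = 0.89558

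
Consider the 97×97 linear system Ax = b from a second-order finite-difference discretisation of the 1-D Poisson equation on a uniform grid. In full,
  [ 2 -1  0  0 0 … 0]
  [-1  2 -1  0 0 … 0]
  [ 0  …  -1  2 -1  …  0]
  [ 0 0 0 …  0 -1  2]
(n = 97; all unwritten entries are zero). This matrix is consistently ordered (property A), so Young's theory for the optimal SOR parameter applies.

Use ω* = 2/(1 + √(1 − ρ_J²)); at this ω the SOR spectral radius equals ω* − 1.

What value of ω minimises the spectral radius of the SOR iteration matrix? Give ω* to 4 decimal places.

n=97: λ(B_J) = 1 − λ(A)/2 = cos(kπ/98); k=1 gives ρ_J = 0.9995.
√(1 − cos²(π/98)) = sin(π/98) ≈ 0.03205.
ω* = 2 / (1 + 0.03205) = 2 / 1.03205 ≈ 1.9379.
Hence ρ(B_{ω*}) = 1.9379 − 1 = 0.9379.

ω* = 1.9379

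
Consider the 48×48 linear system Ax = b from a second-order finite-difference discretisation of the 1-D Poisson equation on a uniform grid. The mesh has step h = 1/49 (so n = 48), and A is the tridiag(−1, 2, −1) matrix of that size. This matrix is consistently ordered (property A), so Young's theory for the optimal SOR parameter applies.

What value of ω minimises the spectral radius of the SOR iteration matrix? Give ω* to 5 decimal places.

spectrum of D⁻¹(L+U) = {cos(kπ/49) : 1≤k≤48}; ρ_J = cos(π/49) = 0.99795.
√(1−ρ_J²) = |sin(π/49)| = 0.064070
[ω*] 2 ÷ (1 + 0.064070) = 2 ÷ 1.064070 = 1.87958.
ρ_SOR = ω* − 1 ≈ 0.87958.

ω* = 1.87958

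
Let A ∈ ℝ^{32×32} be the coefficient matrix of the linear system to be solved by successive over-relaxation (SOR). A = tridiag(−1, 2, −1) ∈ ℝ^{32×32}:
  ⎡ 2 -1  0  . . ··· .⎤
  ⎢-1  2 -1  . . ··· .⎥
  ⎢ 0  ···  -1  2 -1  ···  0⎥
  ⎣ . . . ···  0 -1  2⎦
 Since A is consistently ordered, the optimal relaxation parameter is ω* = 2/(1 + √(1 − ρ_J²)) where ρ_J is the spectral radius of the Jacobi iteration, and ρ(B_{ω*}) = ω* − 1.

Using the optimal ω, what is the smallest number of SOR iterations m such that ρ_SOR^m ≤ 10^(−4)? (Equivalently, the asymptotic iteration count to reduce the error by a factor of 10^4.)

With n=32, ρ(Jacobi) = cos(π/33) = 0.9954719.
√(1−ρ_J²) simplifies to sin(π/33) = 0.0950560.
Then 2/(1+√(1−ρ_J²)) = 2/(1+0.0950560); ω* = 2/1.0950560 = 1.8263906.
Hence ρ(B_{ω*}) = 1.8263906 − 1 = 0.8263906.
For 4 digits: m = 4·ln10 / (−ln 0.8263906) = 9.21034/0.190688 = 48.301; round up → m = 49.

m = 49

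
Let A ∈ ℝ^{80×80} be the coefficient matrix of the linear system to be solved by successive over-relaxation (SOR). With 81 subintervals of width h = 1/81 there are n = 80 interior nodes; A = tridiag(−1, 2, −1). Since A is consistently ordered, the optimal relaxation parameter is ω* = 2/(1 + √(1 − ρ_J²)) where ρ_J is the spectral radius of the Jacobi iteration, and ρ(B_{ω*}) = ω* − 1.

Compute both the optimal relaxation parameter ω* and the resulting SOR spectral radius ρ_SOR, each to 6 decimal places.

ω* = 1.925344, ρ_SOR = 0.925344

B_J for the 80×80 system has eigenvalues cos(kπ/81); ρ_J = cos(π/81) = 0.999248.
1 − cos²(π/81) = sin²(π/81) ⇒ √(1−ρ_J²) = sin(π/81) = 0.0387754.
Young: ω* = 2/(1+√(1−ρ_J²)) = 2/(1+0.0387754) = 2/1.0387754 = 1.925344.
and ρ(B_{ω*}) = 1.925344 − 1 = 0.925344.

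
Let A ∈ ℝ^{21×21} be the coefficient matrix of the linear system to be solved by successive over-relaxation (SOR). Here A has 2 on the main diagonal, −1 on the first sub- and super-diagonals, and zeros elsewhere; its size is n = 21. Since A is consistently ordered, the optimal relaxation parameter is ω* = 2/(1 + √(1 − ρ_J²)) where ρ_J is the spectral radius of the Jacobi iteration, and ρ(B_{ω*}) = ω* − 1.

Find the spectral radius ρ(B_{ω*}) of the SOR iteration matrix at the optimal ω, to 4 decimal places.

B_J for the 21×21 system has eigenvalues cos(kπ/22); ρ_J = cos(π/22) = 0.9898.
root = sin(π/22) = 0.14231  (since 1−cos² = sin²).
So ω* = 2/1.14231 = 1.7508 (Young).
Hence ρ(B_{ω*}) = 1.7508 − 1 = 0.7508.

ρ_SOR = 0.7508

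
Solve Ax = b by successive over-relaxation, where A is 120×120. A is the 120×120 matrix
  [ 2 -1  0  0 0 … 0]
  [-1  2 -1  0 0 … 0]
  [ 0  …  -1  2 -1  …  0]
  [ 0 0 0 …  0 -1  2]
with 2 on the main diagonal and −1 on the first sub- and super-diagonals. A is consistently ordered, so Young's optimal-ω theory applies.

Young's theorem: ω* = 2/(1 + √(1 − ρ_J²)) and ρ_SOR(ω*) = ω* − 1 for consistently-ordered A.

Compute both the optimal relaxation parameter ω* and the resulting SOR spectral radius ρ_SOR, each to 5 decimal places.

B_J for the 120×120 system has eigenvalues cos(kπ/121); ρ_J = cos(π/121) = 0.99966.
√(1−ρ_J²) simplifies to sin(π/121) = 0.025961.
ω* = 2/(1 + 0.025961) = 2/1.025961 = 1.94939.
and ρ(B_{ω*}) = 1.94939 − 1 = 0.94939.

ω* = 1.94939, ρ_SOR = 0.94939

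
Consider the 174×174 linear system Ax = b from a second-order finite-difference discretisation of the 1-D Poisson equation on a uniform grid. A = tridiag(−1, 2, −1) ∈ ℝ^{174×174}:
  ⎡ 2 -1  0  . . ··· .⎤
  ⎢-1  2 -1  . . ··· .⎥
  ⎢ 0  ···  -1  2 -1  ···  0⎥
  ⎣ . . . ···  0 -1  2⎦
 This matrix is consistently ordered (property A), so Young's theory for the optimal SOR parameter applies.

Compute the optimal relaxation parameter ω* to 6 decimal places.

ω* = 1.964731

spectrum of D⁻¹(L+U) = {cos(kπ/175) : 1≤k≤174}; ρ_J = cos(π/175) = 0.999839.
root = sin(π/175) = 0.0179510  (since 1−cos² = sin²).
So ω* = 2/1.0179510 = 1.964731 (Young).
ρ(B_{ω*}) = ω*−1 = 0.964731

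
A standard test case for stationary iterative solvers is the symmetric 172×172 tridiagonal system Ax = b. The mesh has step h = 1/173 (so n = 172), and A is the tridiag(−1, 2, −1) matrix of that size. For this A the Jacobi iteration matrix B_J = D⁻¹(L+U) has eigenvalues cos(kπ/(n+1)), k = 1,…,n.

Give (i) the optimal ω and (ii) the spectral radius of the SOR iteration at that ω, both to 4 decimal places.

ω* = 1.9643, ρ_SOR = 0.9643

½·tridiag(1,0,1) at n=172: λ_k = cos(kπ/173); max |λ| at k=1 ⇒ ρ_J = cos(π/173) ≈ 0.9998.
√(1−ρ_J²) = |sin(π/173)| = 0.01816
Young: ω* = 2/(1+√(1−ρ_J²)) = 2/(1+0.01816) = 2/1.01816 = 1.9643.
Hence ρ(B_{ω*}) = 1.9643 − 1 = 0.9643.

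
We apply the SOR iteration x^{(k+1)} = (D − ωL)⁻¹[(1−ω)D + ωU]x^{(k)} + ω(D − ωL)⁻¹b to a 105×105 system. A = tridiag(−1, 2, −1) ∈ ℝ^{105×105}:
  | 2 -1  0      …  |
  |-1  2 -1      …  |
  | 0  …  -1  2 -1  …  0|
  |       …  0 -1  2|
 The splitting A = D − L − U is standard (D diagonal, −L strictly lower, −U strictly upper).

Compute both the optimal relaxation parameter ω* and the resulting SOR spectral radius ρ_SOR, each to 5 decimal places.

ω* = 1.94244, ρ_SOR = 0.94244

B_J for the 105×105 system has eigenvalues cos(kπ/106); ρ_J = cos(π/106) = 0.99956.
√(1−ρ_J²) = |sin(π/106)| = 0.029633
ω* = 2/(1+0.029633) = 1.94244
At ω = 1.94244 every |λ(B_ω)| = ω−1, so ρ_SOR = 0.94244.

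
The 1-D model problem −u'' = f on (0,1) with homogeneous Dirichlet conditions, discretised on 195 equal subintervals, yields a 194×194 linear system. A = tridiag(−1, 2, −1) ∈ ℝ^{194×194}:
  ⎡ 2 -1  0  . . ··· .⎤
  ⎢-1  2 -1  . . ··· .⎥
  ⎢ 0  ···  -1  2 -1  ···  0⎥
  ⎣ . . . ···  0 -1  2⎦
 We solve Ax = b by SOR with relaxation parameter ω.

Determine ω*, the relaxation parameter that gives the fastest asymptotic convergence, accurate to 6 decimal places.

ω* = 1.968291

spectrum of D⁻¹(L+U) = {cos(kπ/195) : 1≤k≤194}; ρ_J = cos(π/195) = 0.999870.
1 − cos²(π/195) = sin²(π/195) ⇒ √(1−ρ_J²) = sin(π/195) = 0.0161100.
ω* = 2/(1+0.0161100) = 1.968291
and ρ(B_{ω*}) = 1.968291 − 1 = 0.968291.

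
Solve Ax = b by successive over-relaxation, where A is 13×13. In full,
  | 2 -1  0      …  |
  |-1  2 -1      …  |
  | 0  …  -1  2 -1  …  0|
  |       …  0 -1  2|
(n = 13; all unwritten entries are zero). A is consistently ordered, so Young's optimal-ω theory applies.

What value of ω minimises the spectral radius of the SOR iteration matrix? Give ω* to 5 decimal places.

ω* = 1.63596

With n=13, ρ(Jacobi) = cos(π/14) = 0.97493.
root = sin(π/14) = 0.222521  (since 1−cos² = sin²).
Young: ω* = 2/(1+√(1−ρ_J²)) = 2/(1+0.222521) = 2/1.222521 = 1.63596.
ρ_SOR = ω* − 1 ≈ 0.63596.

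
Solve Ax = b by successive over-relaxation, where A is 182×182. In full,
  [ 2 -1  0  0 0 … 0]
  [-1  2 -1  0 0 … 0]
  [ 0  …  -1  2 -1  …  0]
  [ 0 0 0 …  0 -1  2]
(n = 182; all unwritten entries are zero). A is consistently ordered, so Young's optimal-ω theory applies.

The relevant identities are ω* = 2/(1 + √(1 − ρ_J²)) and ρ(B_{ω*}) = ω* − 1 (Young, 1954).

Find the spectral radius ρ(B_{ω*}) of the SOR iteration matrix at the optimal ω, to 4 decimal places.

ρ_SOR = 0.9662

½·tridiag(1,0,1) at n=182: λ_k = cos(kπ/183); max |λ| at k=1 ⇒ ρ_J = cos(π/183) ≈ 0.9999.
√(1−ρ_J²) simplifies to sin(π/183) = 0.01717.
ω* = 2/(1+0.01717) = 1.9662
ρ(B_{ω*}) = ω*−1 = 0.9662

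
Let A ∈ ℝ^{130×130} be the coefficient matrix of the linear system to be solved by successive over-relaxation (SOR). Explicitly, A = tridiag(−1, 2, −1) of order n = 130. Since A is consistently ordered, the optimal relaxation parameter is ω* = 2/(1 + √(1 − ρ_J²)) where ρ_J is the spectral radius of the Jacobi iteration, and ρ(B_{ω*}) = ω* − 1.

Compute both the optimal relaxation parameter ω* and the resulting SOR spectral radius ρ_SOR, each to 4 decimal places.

ω* = 1.9532, ρ_SOR = 0.9532

B_J for the 130×130 system has eigenvalues cos(kπ/131); ρ_J = cos(π/131) = 0.9997.
√(1 − cos²(π/131)) = sin(π/131) ≈ 0.02398.
ω* = 2/(1 + 0.02398) = 2/1.02398 = 1.9532.
and ρ(B_{ω*}) = 1.9532 − 1 = 0.9532.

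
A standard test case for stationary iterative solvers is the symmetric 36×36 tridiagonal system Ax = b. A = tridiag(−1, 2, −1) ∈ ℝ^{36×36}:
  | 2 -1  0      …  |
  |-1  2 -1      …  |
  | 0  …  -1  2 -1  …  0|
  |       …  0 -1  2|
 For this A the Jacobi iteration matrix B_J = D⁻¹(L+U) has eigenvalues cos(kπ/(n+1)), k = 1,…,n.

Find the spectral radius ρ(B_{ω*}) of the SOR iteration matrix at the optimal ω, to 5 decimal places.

ρ_SOR = 0.84365

[ρ_J] n=36: ρ(B_J) = cos(π/(n+1)) = cos(π/37) = 0.99640.
root = sin(π/37) = 0.084806  (since 1−cos² = sin²).
ω* = 2 / (1 + 0.084806) = 2 / 1.084806 ≈ 1.84365.
ρ_SOR = ω* − 1 = 1.84365 − 1 = 0.84365.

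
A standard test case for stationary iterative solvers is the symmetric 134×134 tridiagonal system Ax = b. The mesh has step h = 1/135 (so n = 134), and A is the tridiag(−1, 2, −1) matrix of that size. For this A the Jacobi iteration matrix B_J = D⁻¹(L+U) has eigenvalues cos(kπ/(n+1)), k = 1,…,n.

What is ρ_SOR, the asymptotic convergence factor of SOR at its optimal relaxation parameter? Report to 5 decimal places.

ρ_J = max_k |cos(kπ/135)| = cos(π/135) = 0.99973
√(1−ρ_J²) = |sin(π/135)| = 0.023269
ω* = 2/(1 + 0.023269) = 2/1.023269 = 1.95452.
ρ_SOR = ω* − 1 ≈ 0.95452.

ρ_SOR = 0.95452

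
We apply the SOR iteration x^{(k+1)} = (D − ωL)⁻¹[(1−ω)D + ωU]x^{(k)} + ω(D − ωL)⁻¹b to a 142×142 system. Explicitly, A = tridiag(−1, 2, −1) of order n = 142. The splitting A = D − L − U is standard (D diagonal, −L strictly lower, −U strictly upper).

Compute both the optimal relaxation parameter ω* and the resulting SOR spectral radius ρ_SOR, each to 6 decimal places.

n=142: λ(B_J) = 1 − λ(A)/2 = cos(kπ/143); k=1 gives ρ_J = 0.999759.
√(1 − cos²(π/143)) = sin(π/143) ≈ 0.0219674.
ω* = 2 / (1 + 0.0219674) = 2 / 1.0219674 ≈ 1.957010.
ρ_SOR = ω* − 1 = 1.957010 − 1 = 0.957010.

ω* = 1.957010, ρ_SOR = 0.957010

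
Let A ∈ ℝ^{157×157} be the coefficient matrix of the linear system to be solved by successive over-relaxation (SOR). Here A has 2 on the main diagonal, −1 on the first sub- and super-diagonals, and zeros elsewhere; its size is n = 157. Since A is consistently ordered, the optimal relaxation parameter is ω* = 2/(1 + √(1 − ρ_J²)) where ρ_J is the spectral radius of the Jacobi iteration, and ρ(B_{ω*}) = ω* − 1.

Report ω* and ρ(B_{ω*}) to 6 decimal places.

ω* = 1.961011, ρ_SOR = 0.961011

[ρ_J] n=157: ρ(B_J) = cos(π/(n+1)) = cos(π/158) = 0.999802.
1 − cos²(π/158) = sin²(π/158) ⇒ √(1−ρ_J²) = sin(π/158) = 0.0198822.
Then 2/(1+√(1−ρ_J²)) = 2/(1+0.0198822); ω* = 2/1.0198822 = 1.961011.
Hence ρ(B_{ω*}) = 1.961011 − 1 = 0.961011.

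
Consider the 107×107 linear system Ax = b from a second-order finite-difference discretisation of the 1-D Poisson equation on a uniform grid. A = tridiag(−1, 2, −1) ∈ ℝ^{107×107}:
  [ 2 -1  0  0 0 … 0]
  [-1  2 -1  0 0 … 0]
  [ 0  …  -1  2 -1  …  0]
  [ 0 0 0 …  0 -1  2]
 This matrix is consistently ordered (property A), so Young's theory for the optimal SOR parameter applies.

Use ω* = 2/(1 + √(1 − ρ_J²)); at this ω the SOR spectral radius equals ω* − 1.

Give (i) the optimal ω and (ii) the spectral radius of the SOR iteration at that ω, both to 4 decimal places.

ω* = 1.9435, ρ_SOR = 0.9435

ρ_J = max_k |cos(kπ/108)| = cos(π/108) = 0.9996
1 − cos²(π/108) = sin²(π/108) ⇒ √(1−ρ_J²) = sin(π/108) = 0.02908.
Young: ω* = 2/(1+√(1−ρ_J²)) = 2/(1+0.02908) = 2/1.02908 = 1.9435.
Hence ρ(B_{ω*}) = 1.9435 − 1 = 0.9435.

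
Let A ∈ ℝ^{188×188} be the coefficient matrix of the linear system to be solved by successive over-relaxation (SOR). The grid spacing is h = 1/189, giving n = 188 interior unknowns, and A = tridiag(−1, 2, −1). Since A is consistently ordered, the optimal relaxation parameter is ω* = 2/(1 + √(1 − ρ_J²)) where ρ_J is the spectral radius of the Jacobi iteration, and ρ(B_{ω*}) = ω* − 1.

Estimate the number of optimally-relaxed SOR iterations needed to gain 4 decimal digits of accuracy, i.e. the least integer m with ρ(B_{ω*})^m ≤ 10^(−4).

With n=188, ρ(Jacobi) = cos(π/189) = 0.9998619.
√(1−ρ_J²) simplifies to sin(π/189) = 0.0166214.
ω* = 2/(1 + 0.0166214) = 2/1.0166214 = 1.9673007.
Hence ρ(B_{ω*}) = 1.9673007 − 1 = 0.9673007.
m ≥ 4·ln10 / (−ln 0.9673007) = 277.037; smallest integer m = 278.

m = 278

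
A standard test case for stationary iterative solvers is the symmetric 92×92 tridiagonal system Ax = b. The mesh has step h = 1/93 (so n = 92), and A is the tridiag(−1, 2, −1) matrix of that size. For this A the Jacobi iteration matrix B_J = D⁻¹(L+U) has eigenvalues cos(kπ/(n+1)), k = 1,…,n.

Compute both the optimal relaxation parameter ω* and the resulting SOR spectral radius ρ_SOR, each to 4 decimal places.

ρ_J = max_k |cos(kπ/93)| = cos(π/93) = 0.9994
√(1−ρ_J²) = |sin(π/93)| = 0.03377
So ω* = 2/1.03377 = 1.9347 (Young).
At ω = 1.9347 every |λ(B_ω)| = ω−1, so ρ_SOR = 0.9347.

ω* = 1.9347, ρ_SOR = 0.9347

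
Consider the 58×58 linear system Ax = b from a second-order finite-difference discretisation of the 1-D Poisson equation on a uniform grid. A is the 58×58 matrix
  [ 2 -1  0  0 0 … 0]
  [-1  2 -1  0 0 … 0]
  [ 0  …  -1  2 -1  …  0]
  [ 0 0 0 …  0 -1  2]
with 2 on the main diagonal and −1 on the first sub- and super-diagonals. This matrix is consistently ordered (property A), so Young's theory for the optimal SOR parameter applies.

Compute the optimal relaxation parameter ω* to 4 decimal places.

n=58: λ(B_J) = 1 − λ(A)/2 = cos(kπ/59); k=1 gives ρ_J = 0.9986.
root = sin(π/59) = 0.05322  (since 1−cos² = sin²).
ω* = 2/(1 + 0.05322) = 2/1.05322 = 1.8989.
[ρ_SOR] ω* − 1 = 0.8989.

ω* = 1.8989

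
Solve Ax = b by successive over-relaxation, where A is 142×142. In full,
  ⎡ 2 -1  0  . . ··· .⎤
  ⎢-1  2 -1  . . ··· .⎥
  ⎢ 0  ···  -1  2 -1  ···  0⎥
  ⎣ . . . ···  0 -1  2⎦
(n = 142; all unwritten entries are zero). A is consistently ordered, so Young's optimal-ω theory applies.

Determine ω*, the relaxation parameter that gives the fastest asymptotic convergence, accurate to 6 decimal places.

n=142: λ(B_J) = 1 − λ(A)/2 = cos(kπ/143); k=1 gives ρ_J = 0.999759.
1 − cos²(π/143) = sin²(π/143) ⇒ √(1−ρ_J²) = sin(π/143) = 0.0219674.
ω* = 2/(1 + 0.0219674) = 2/1.0219674 = 1.957010.
and ρ(B_{ω*}) = 1.957010 − 1 = 0.957010.

ω* = 1.957010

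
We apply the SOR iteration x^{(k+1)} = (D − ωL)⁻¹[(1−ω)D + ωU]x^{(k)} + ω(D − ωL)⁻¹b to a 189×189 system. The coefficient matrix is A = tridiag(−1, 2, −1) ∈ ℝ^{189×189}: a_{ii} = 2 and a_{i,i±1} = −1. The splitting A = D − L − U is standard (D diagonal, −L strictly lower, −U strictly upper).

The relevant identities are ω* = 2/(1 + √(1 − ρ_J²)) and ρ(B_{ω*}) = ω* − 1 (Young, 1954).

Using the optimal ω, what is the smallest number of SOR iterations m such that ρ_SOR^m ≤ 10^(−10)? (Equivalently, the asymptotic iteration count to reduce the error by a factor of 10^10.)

ρ_J = max_k |cos(kπ/190)| = cos(π/190) = 0.9998633
√(1−ρ_J²) simplifies to sin(π/190) = 0.0165339.
ω* = 2 / (1 + 0.0165339) = 2 / 1.0165339 ≈ 1.9674700.
ρ_SOR = ω* − 1 ≈ 0.9674700.
10·ln10 = 23.0259; −ln(0.9674700) = 0.0330709; m = ⌈23.0259/0.0330709⌉ = ⌈696.259⌉ = 697.

m = 697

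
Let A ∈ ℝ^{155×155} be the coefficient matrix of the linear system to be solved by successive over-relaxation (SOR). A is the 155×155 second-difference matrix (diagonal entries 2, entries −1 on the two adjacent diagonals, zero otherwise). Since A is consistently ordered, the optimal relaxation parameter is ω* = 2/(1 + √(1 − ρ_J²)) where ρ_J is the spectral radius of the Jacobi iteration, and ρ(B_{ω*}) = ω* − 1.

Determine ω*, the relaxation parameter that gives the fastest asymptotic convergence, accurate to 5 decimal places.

B_J for the 155×155 system has eigenvalues cos(kπ/156); ρ_J = cos(π/156) = 0.99980.
√(1 − cos²(π/156)) = sin(π/156) ≈ 0.020137.
[ω*] 2 ÷ (1 + 0.020137) = 2 ÷ 1.020137 = 1.96052.
[ρ_SOR] ω* − 1 = 0.96052.

ω* = 1.96052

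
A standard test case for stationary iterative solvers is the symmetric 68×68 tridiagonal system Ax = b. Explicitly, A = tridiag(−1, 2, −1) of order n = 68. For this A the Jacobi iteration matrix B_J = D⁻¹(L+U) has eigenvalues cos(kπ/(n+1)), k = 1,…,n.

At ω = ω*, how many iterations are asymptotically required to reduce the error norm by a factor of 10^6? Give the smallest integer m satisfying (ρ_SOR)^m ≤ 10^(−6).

m = 152

spectrum of D⁻¹(L+U) = {cos(kπ/69) : 1≤k≤68}; ρ_J = cos(π/69) = 0.9989637.
√(1−ρ_J²) simplifies to sin(π/69) = 0.0455146.
So ω* = 2/1.0455146 = 1.9129336 (Young).
ρ(B_{ω*}) = ω*−1 = 0.9129336
For 6 digits: m = 6·ln10 / (−ln 0.9129336) = 13.8155/0.0910921 = 151.665; round up → m = 152.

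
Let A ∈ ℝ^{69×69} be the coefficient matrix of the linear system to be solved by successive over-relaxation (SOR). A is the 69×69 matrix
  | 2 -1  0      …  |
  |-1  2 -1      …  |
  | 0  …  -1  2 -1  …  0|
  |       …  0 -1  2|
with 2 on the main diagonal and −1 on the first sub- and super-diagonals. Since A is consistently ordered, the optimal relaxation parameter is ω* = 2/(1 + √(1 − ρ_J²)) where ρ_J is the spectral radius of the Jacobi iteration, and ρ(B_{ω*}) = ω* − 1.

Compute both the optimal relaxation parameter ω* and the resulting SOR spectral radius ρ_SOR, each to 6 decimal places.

ω* = 1.914123, ρ_SOR = 0.914123

spectrum of D⁻¹(L+U) = {cos(kπ/70) : 1≤k≤69}; ρ_J = cos(π/70) = 0.998993.
√(1−ρ_J²) simplifies to sin(π/70) = 0.0448648.
ω* = 2 / (1 + 0.0448648) = 2 / 1.0448648 ≈ 1.914123.
ρ_SOR = ω* − 1 ≈ 0.914123.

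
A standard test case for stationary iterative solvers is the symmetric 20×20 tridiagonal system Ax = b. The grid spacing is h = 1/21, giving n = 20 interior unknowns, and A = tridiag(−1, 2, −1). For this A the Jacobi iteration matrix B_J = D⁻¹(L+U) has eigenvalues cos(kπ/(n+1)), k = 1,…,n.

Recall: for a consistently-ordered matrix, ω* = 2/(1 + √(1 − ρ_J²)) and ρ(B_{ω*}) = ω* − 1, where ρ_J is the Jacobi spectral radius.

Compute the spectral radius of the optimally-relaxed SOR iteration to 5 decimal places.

ρ_SOR = 0.74058

ρ_J = max_k |cos(kπ/21)| = cos(π/21) = 0.98883
√(1−ρ_J²) = |sin(π/21)| = 0.149042
So ω* = 2/1.149042 = 1.74058 (Young).
[ρ_SOR] ω* − 1 = 0.74058.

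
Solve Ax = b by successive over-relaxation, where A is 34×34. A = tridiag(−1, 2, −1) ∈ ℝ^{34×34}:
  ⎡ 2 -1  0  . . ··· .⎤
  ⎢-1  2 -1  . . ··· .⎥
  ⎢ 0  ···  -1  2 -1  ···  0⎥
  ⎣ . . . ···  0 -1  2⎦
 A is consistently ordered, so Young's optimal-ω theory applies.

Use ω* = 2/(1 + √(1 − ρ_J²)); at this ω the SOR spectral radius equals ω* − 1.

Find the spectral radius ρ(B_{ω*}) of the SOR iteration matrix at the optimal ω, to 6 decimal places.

ρ_SOR = 0.835470

½·tridiag(1,0,1) at n=34: λ_k = cos(kπ/35); max |λ| at k=1 ⇒ ρ_J = cos(π/35) ≈ 0.995974.
1 − cos²(π/35) = sin²(π/35) ⇒ √(1−ρ_J²) = sin(π/35) = 0.0896393.
ω* = 2/(1 + 0.0896393) = 2/1.0896393 = 1.835470.
At ω = 1.835470 every |λ(B_ω)| = ω−1, so ρ_SOR = 0.835470.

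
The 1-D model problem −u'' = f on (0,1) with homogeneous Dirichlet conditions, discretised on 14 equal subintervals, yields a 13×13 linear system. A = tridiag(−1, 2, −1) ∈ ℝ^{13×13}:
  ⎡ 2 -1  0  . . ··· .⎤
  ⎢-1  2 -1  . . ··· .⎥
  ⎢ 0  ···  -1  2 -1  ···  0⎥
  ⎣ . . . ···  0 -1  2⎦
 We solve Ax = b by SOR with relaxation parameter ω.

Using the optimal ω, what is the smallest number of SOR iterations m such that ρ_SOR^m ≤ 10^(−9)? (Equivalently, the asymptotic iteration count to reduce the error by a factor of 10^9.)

m = 46

spectrum of D⁻¹(L+U) = {cos(kπ/14) : 1≤k≤13}; ρ_J = cos(π/14) = 0.9749279.
√(1−ρ_J²) = |sin(π/14)| = 0.2225209
Young: ω* = 2/(1+√(1−ρ_J²)) = 2/(1+0.2225209) = 2/1.2225209 = 1.6359639.
ρ_SOR = ω* − 1 = 1.6359639 − 1 = 0.6359639.
9·ln10 = 20.7233; −ln(0.6359639) = 0.452613; m = ⌈20.7233/0.452613⌉ = ⌈45.786⌉ = 46.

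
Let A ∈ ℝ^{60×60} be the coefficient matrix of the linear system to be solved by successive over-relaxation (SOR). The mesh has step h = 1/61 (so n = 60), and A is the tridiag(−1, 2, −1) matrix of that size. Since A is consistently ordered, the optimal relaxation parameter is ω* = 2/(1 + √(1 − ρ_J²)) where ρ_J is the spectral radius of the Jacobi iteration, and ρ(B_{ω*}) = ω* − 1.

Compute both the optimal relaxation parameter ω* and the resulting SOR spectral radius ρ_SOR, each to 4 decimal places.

B_J for the 60×60 system has eigenvalues cos(kπ/61); ρ_J = cos(π/61) = 0.9987.
√(1 − cos²(π/61)) = sin(π/61) ≈ 0.05148.
[ω*] 2 ÷ (1 + 0.05148) = 2 ÷ 1.05148 = 1.9021.
At ω = 1.9021 every |λ(B_ω)| = ω−1, so ρ_SOR = 0.9021.

ω* = 1.9021, ρ_SOR = 0.9021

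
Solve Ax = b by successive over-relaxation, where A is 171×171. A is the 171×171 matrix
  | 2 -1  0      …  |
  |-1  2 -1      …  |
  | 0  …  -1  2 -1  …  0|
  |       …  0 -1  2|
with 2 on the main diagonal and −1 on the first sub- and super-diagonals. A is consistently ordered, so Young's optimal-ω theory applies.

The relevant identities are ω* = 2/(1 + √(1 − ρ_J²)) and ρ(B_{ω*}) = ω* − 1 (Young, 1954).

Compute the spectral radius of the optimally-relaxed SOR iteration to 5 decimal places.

ρ_SOR = 0.96413

n=171: λ(B_J) = 1 − λ(A)/2 = cos(kπ/172); k=1 gives ρ_J = 0.99983.
√(1 − cos²(π/172)) = sin(π/172) ≈ 0.018264.
[ω*] 2 ÷ (1 + 0.018264) = 2 ÷ 1.018264 = 1.96413.
ρ_SOR = ω* − 1 ≈ 0.96413.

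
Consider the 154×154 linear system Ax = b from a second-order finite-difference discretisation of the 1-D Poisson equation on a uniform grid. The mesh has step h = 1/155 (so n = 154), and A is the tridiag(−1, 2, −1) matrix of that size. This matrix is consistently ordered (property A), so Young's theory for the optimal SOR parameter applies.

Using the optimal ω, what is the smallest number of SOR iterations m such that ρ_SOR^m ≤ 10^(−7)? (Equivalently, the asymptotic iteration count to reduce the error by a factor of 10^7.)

[ρ_J] n=154: ρ(B_J) = cos(π/(n+1)) = cos(π/155) = 0.9997946.
1 − cos²(π/155) = sin²(π/155) ⇒ √(1−ρ_J²) = sin(π/155) = 0.0202670.
ω* = 2/(1 + 0.0202670) = 2/1.0202670 = 1.9602712.
Hence ρ(B_{ω*}) = 1.9602712 − 1 = 0.9602712.
ρ_SOR^m ≤ 10^(−7) ⇔ m ≥ 7·ln10/(−ln 0.9602712) = 16.1181/0.0405395 = 397.590; m = ⌈397.590⌉ = 398.

m = 398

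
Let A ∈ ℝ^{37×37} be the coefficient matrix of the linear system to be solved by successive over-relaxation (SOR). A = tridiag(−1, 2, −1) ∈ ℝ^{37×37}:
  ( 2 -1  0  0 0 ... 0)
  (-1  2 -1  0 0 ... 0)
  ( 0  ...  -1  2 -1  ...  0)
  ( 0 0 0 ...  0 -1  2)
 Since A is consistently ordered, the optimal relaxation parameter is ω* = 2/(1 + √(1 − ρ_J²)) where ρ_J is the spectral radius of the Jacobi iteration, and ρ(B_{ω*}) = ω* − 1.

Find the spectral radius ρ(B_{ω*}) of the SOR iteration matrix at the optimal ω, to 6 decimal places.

ρ_SOR = 0.847440

With n=37, ρ(Jacobi) = cos(π/38) = 0.996584.
root = sin(π/38) = 0.0825793  (since 1−cos² = sin²).
Young: ω* = 2/(1+√(1−ρ_J²)) = 2/(1+0.0825793) = 2/1.0825793 = 1.847440.
and ρ(B_{ω*}) = 1.847440 − 1 = 0.847440.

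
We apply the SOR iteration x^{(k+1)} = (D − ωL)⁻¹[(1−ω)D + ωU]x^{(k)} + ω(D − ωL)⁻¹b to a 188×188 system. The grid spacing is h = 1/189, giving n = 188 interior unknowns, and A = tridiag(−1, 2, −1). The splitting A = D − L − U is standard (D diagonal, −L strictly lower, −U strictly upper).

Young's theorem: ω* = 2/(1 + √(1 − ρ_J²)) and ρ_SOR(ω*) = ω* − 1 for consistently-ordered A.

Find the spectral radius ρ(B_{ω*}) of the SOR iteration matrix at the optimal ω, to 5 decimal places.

With n=188, ρ(Jacobi) = cos(π/189) = 0.99986.
√(1−ρ_J²) simplifies to sin(π/189) = 0.016621.
[ω*] 2 ÷ (1 + 0.016621) = 2 ÷ 1.016621 = 1.96730.
ρ_SOR = ω* − 1 ≈ 0.96730.

ρ_SOR = 0.96730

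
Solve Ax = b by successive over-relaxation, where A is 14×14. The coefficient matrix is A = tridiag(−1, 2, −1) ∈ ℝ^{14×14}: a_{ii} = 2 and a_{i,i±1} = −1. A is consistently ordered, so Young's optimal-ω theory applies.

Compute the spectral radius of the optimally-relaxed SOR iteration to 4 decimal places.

ρ_SOR = 0.6558

spectrum of D⁻¹(L+U) = {cos(kπ/15) : 1≤k≤14}; ρ_J = cos(π/15) = 0.9781.
root = sin(π/15) = 0.20791  (since 1−cos² = sin²).
ω* = 2 / (1 + 0.20791) = 2 / 1.20791 ≈ 1.6558.
and ρ(B_{ω*}) = 1.6558 − 1 = 0.6558.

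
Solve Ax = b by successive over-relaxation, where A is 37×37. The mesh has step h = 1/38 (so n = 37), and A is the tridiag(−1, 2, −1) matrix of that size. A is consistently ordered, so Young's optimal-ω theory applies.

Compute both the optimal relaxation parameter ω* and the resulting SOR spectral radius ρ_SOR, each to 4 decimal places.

[ρ_J] n=37: ρ(B_J) = cos(π/(n+1)) = cos(π/38) = 0.9966.
√(1−ρ_J²) simplifies to sin(π/38) = 0.08258.
Then 2/(1+√(1−ρ_J²)) = 2/(1+0.08258); ω* = 2/1.08258 = 1.8474.
ρ(B_{ω*}) = ω*−1 = 0.8474

ω* = 1.8474, ρ_SOR = 0.8474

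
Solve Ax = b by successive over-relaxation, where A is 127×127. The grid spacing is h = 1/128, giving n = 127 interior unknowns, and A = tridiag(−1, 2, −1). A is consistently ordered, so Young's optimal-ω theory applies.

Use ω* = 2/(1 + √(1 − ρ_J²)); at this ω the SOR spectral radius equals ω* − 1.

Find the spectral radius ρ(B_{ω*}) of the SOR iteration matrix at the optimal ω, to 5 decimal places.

ρ_SOR = 0.95209

n=127: λ(B_J) = 1 − λ(A)/2 = cos(kπ/128); k=1 gives ρ_J = 0.99970.
root = sin(π/128) = 0.024541  (since 1−cos² = sin²).
Then 2/(1+√(1−ρ_J²)) = 2/(1+0.024541); ω* = 2/1.024541 = 1.95209.
ρ_SOR = ω* − 1 ≈ 0.95209.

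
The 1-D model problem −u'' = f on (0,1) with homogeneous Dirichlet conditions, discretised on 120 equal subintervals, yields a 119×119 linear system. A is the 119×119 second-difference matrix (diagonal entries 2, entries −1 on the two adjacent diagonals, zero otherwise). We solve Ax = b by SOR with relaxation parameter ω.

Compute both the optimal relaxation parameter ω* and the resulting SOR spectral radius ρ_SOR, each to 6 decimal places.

ω* = 1.948982, ρ_SOR = 0.948982

B_J for the 119×119 system has eigenvalues cos(kπ/120); ρ_J = cos(π/120) = 0.999657.
√(1−ρ_J²) simplifies to sin(π/120) = 0.0261769.
ω* = 2/(1 + 0.0261769) = 2/1.0261769 = 1.948982.
ρ_SOR = ω* − 1 = 1.948982 − 1 = 0.948982.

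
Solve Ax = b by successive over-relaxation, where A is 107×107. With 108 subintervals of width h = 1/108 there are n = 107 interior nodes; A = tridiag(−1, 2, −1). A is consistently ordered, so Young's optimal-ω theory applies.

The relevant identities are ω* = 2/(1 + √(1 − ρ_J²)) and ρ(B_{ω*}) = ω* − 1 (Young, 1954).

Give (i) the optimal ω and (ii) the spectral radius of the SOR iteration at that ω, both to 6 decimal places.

ρ_J = max_k |cos(kπ/108)| = cos(π/108) = 0.999577
√(1−ρ_J²) = |sin(π/108)| = 0.0290847
So ω* = 2/1.0290847 = 1.943475 (Young).
At ω = 1.943475 every |λ(B_ω)| = ω−1, so ρ_SOR = 0.943475.

ω* = 1.943475, ρ_SOR = 0.943475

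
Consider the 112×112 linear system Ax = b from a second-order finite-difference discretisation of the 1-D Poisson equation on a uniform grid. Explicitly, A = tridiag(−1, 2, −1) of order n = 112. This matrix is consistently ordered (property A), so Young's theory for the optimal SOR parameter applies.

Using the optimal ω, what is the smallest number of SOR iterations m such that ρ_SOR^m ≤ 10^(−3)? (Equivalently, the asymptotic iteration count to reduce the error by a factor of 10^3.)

½·tridiag(1,0,1) at n=112: λ_k = cos(kπ/113); max |λ| at k=1 ⇒ ρ_J = cos(π/113) ≈ 0.9996136.
√(1−ρ_J²) simplifies to sin(π/113) = 0.0277981.
ω* = 2/(1 + 0.0277981) = 2/1.0277981 = 1.9459075.
ρ_SOR = ω* − 1 ≈ 0.9459075.
ρ_SOR^m ≤ 10^(−3) ⇔ m ≥ 3·ln10/(−ln 0.9459075) = 6.90776/0.0556105 = 124.217; m = ⌈124.217⌉ = 125.

m = 125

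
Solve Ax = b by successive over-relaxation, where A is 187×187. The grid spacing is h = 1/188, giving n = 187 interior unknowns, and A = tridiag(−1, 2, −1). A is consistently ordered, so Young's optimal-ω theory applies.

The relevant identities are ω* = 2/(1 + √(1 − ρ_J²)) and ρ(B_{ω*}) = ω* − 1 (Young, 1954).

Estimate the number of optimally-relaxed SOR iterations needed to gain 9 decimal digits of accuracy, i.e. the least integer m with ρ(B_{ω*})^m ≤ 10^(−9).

spectrum of D⁻¹(L+U) = {cos(kπ/188) : 1≤k≤187}; ρ_J = cos(π/188) = 0.9998604.
√(1−ρ_J²) = |sin(π/188)| = 0.0167098
ω* = 2/(1+0.0167098) = 1.9671297
Hence ρ(B_{ω*}) = 1.9671297 − 1 = 0.9671297.
9·ln10 = 20.7233; −ln(0.9671297) = 0.0334227; m = ⌈20.7233/0.0334227⌉ = ⌈620.037⌉ = 621.

m = 621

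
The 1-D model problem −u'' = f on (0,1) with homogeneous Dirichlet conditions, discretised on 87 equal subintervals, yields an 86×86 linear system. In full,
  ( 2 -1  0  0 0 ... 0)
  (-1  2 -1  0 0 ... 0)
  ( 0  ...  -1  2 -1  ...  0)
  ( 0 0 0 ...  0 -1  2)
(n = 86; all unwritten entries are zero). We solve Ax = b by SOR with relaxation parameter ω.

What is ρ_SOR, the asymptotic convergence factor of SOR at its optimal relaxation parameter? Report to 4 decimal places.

ρ_SOR = 0.9303

n=86: λ(B_J) = 1 − λ(A)/2 = cos(kπ/87); k=1 gives ρ_J = 0.9993.
√(1−ρ_J²) simplifies to sin(π/87) = 0.03610.
Young: ω* = 2/(1+√(1−ρ_J²)) = 2/(1+0.03610) = 2/1.03610 = 1.9303.
ρ(B_{ω*}) = ω*−1 = 0.9303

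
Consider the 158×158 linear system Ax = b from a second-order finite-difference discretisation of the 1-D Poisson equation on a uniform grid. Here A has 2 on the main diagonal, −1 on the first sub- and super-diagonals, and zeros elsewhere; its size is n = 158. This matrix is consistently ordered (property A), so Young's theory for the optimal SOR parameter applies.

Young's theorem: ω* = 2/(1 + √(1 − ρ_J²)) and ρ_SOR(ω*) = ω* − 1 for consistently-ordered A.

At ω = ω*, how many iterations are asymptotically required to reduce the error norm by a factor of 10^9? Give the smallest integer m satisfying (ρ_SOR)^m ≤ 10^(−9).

spectrum of D⁻¹(L+U) = {cos(kπ/159) : 1≤k≤158}; ρ_J = cos(π/159) = 0.9998048.
√(1 − cos²(π/159)) = sin(π/159) ≈ 0.0197572.
[ω*] 2 ÷ (1 + 0.0197572) = 2 ÷ 1.0197572 = 1.9612512.
ρ_SOR = ω* − 1 ≈ 0.9612512.
9·ln10 = 20.7233; −ln(0.9612512) = 0.0395195; m = ⌈20.7233/0.0395195⌉ = ⌈524.382⌉ = 525.

m = 525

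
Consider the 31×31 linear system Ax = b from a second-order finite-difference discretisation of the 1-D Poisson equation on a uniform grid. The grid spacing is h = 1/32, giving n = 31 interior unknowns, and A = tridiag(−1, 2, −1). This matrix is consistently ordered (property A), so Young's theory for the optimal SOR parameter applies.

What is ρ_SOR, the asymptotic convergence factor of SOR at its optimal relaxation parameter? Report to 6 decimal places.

ρ_SOR = 0.821465

ρ_J = max_k |cos(kπ/32)| = cos(π/32) = 0.995185
√(1−ρ_J²) = |sin(π/32)| = 0.0980171
ω* = 2/(1 + 0.0980171) = 2/1.0980171 = 1.821465.
[ρ_SOR] ω* − 1 = 0.821465.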